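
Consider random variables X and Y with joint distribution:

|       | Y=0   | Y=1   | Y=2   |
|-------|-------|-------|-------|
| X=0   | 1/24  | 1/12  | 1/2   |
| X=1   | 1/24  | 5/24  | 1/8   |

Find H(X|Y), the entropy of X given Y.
Marginal P(Y) (column sums):
  P(Y=0) = 1/24 + 1/24 = 1/12
  P(Y=1) = 1/12 + 5/24 = 7/24
  P(Y=2) = 1/2 + 1/8 = 5/8

H(X|Y) = -Σ P(X,Y)·log₂ P(X|Y), where P(X|Y) = P(X,Y) / P(Y)
  (X=0,Y=0): P(X|Y) = (1/24)/(1/12) = 1/2;  -(1/24)·log₂(1/2) = 0.0417
  (X=0,Y=1): P(X|Y) = (1/12)/(7/24) = 2/7;  -(1/12)·log₂(2/7) = 0.1506
  (X=0,Y=2): P(X|Y) = (1/2)/(5/8) = 4/5;  -(1/2)·log₂(4/5) = 0.1610
  (X=1,Y=0): P(X|Y) = (1/24)/(1/12) = 1/2;  -(1/24)·log₂(1/2) = 0.0417
  (X=1,Y=1): P(X|Y) = (5/24)/(7/24) = 5/7;  -(5/24)·log₂(5/7) = 0.1011
  (X=1,Y=2): P(X|Y) = (1/8)/(5/8) = 1/5;  -(1/8)·log₂(1/5) = 0.2902
H(X|Y) = 0.0417 + 0.1506 + 0.1610 + 0.0417 + 0.1011 + 0.2902
  = 0.7863 bits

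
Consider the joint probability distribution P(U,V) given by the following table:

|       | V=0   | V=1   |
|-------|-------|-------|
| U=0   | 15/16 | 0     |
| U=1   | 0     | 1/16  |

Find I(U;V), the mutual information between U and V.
Marginal P(U) (row sums):
  P(U=0) = 15/16 + 0 = 15/16
  P(U=1) = 0 + 1/16 = 1/16
Marginal P(V) (column sums):
  P(V=0) = 15/16 + 0 = 15/16
  P(V=1) = 0 + 1/16 = 1/16

H(U) = -[(15/16)·log₂(15/16) + (1/16)·log₂(1/16)]
  = 0.0873 + 0.2500
  = 0.3373 bits
H(V) = -[(15/16)·log₂(15/16) + (1/16)·log₂(1/16)]
  = 0.0873 + 0.2500
  = 0.3373 bits
H(U,V) = -[(15/16)·log₂(15/16) + (1/16)·log₂(1/16)]
  = 0.0873 + 0.2500
  = 0.3373 bits

I(U;V) = H(U) + H(V) - H(U,V)
  = 0.3373 + 0.3373 - 0.3373
  = 0.3373 bits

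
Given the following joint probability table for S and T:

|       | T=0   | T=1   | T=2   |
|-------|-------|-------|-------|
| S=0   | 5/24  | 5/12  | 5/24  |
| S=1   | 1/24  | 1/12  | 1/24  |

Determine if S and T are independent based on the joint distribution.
Marginal P(S) (row sums):
  P(S=0) = 5/24 + 5/12 + 5/24 = 5/6
  P(S=1) = 1/24 + 1/12 + 1/24 = 1/6
Marginal P(T) (column sums):
  P(T=0) = 5/24 + 1/24 = 1/4
  P(T=1) = 5/12 + 1/12 = 1/2
  P(T=2) = 5/24 + 1/24 = 1/4

S and T are independent iff P(S=i,T=j) = P(S=i)·P(T=j) for every cell.
  P(S=0)·P(T=0) = 5/6 × 1/4 = 5/24 = P(S=0,T=0) ✓
  P(S=0)·P(T=1) = 5/6 × 1/2 = 5/12 = P(S=0,T=1) ✓
  P(S=0)·P(T=2) = 5/6 × 1/4 = 5/24 = P(S=0,T=2) ✓
  P(S=1)·P(T=0) = 1/6 × 1/4 = 1/24 = P(S=1,T=0) ✓
  P(S=1)·P(T=1) = 1/6 × 1/2 = 1/12 = P(S=1,T=1) ✓
  P(S=1)·P(T=2) = 1/6 × 1/4 = 1/24 = P(S=1,T=2) ✓

Yes, S and T are independent: every cell factors, so I(S;T) = 0 bits.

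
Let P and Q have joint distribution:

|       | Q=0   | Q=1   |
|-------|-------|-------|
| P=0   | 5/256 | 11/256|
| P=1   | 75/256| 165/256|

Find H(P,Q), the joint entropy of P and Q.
H(P,Q) = -Σ P(P,Q) log₂ P(P,Q), summed over the non-zero cells:
H(P,Q) = -[(5/256)·log₂(5/256) + (11/256)·log₂(11/256) + (75/256)·log₂(75/256) + (165/256)·log₂(165/256)]
  = 0.1109 + 0.1951 + 0.5189 + 0.4084
  = 1.2333 bits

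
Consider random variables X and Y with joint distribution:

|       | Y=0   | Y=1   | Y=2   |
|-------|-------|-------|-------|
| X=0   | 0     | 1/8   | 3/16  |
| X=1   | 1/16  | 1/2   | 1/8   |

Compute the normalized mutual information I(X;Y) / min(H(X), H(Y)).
Marginal P(X) (row sums):
  P(X=0) = 0 + 1/8 + 3/16 = 5/16
  P(X=1) = 1/16 + 1/2 + 1/8 = 11/16
Marginal P(Y) (column sums):
  P(Y=0) = 0 + 1/16 = 1/16
  P(Y=1) = 1/8 + 1/2 = 5/8
  P(Y=2) = 3/16 + 1/8 = 5/16

H(X) = -[(5/16)·log₂(5/16) + (11/16)·log₂(11/16)]
  = 0.5244 + 0.3716
  = 0.8960 bits
H(Y) = -[(1/16)·log₂(1/16) + (5/8)·log₂(5/8) + (5/16)·log₂(5/16)]
  = 0.2500 + 0.4238 + 0.5244
  = 1.1982 bits
H(X,Y) = -[(1/8)·log₂(1/8) + (3/16)·log₂(3/16) + (1/16)·log₂(1/16) + (1/2)·log₂(1/2) + (1/8)·log₂(1/8)]
  = 0.3750 + 0.4528 + 0.2500 + 0.5000 + 0.3750
  = 1.9528 bits

I(X;Y) = H(X) + H(Y) - H(X,Y)
  = 0.8960 + 1.1982 - 1.9528
  = 0.1414 bits

min(H(X), H(Y)) = min(0.8960, 1.1982) = 0.8960 bits
Normalized MI = 0.1414 / 0.8960 = 0.1578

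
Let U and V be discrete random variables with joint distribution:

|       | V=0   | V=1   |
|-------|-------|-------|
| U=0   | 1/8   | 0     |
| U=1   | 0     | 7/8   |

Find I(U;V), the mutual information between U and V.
Marginal P(U) (row sums):
  P(U=0) = 1/8 + 0 = 1/8
  P(U=1) = 0 + 7/8 = 7/8
Marginal P(V) (column sums):
  P(V=0) = 1/8 + 0 = 1/8
  P(V=1) = 0 + 7/8 = 7/8

H(U) = -[(1/8)·log₂(1/8) + (7/8)·log₂(7/8)]
  = 0.3750 + 0.1686
  = 0.5436 bits
H(V) = -[(1/8)·log₂(1/8) + (7/8)·log₂(7/8)]
  = 0.3750 + 0.1686
  = 0.5436 bits
H(U,V) = -[(1/8)·log₂(1/8) + (7/8)·log₂(7/8)]
  = 0.3750 + 0.1686
  = 0.5436 bits

I(U;V) = H(U) + H(V) - H(U,V)
  = 0.5436 + 0.5436 - 0.5436
  = 0.5436 bits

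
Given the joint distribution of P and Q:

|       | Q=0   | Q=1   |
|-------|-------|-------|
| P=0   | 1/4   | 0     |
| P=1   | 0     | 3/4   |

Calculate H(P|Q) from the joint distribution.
Marginal P(Q) (column sums):
  P(Q=0) = 1/4 + 0 = 1/4
  P(Q=1) = 0 + 3/4 = 3/4

H(P|Q) = -Σ P(P,Q)·log₂ P(P|Q), where P(P|Q) = P(P,Q) / P(Q)
  (cells with P(P,Q) = 0 contribute 0)
  (P=0,Q=0): P(P|Q) = (1/4)/(1/4) = 1;  -(1/4)·log₂(1) = 0.0000
  (P=1,Q=1): P(P|Q) = (3/4)/(3/4) = 1;  -(3/4)·log₂(1) = 0.0000
H(P|Q) = 0.0000 + 0.0000
  = 0.0000 bits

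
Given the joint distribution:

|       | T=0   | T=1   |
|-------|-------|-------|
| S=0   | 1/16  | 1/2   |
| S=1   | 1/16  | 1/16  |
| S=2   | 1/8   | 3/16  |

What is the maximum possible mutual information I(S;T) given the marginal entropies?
The upper bound on mutual information is I(S;T) ≤ min(H(S), H(T)).

Marginal P(S) (row sums):
  P(S=0) = 1/16 + 1/2 = 9/16
  P(S=1) = 1/16 + 1/16 = 1/8
  P(S=2) = 1/8 + 3/16 = 5/16
Marginal P(T) (column sums):
  P(T=0) = 1/16 + 1/16 + 1/8 = 1/4
  P(T=1) = 1/2 + 1/16 + 3/16 = 3/4

H(S) = -[(9/16)·log₂(9/16) + (1/8)·log₂(1/8) + (5/16)·log₂(5/16)]
  = 0.4669 + 0.3750 + 0.5244
  = 1.3663 bits
H(T) = -[(1/4)·log₂(1/4) + (3/4)·log₂(3/4)]
  = 0.5000 + 0.3113
  = 0.8113 bits

Maximum possible I(S;T) = min(1.3663, 0.8113) = 0.8113 bits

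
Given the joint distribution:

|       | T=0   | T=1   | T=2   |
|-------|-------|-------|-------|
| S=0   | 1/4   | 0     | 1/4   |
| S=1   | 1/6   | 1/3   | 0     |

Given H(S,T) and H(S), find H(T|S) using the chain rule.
From the chain rule: H(S,T) = H(S) + H(T|S)
Therefore: H(T|S) = H(S,T) - H(S)

H(S,T) = -[(1/4)·log₂(1/4) + (1/4)·log₂(1/4) + (1/6)·log₂(1/6) + (1/3)·log₂(1/3)]
  = 0.5000 + 0.5000 + 0.4308 + 0.5283
  = 1.9591 bits
Marginal P(S) (row sums):
  P(S=0) = 1/4 + 0 + 1/4 = 1/2
  P(S=1) = 1/6 + 1/3 + 0 = 1/2
H(S) = -[(1/2)·log₂(1/2) + (1/2)·log₂(1/2)]
  = 0.5000 + 0.5000
  = 1.0000 bits

H(T|S) = 1.9591 - 1.0000 = 0.9591 bits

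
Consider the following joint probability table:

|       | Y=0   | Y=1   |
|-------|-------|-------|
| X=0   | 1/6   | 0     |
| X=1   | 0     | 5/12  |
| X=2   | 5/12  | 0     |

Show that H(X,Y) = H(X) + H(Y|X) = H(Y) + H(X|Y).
Marginal P(X) (row sums):
  P(X=0) = 1/6 + 0 = 1/6
  P(X=1) = 0 + 5/12 = 5/12
  P(X=2) = 5/12 + 0 = 5/12
Marginal P(Y) (column sums):
  P(Y=0) = 1/6 + 0 + 5/12 = 7/12
  P(Y=1) = 0 + 5/12 + 0 = 5/12

Decomposition 1: H(X) + H(Y|X)
H(X) = -[(1/6)·log₂(1/6) + (5/12)·log₂(5/12) + (5/12)·log₂(5/12)]
  = 0.4308 + 0.5263 + 0.5263
  = 1.4834 bits
H(Y|X) = -Σ P(X,Y)·log₂ P(Y|X), where P(Y|X) = P(X,Y) / P(X)
  (cells with P(X,Y) = 0 contribute 0)
  (X=0,Y=0): P(Y|X) = (1/6)/(1/6) = 1;  -(1/6)·log₂(1) = 0.0000
  (X=1,Y=1): P(Y|X) = (5/12)/(5/12) = 1;  -(5/12)·log₂(1) = 0.0000
  (X=2,Y=0): P(Y|X) = (5/12)/(5/12) = 1;  -(5/12)·log₂(1) = 0.0000
H(Y|X) = 0.0000 + 0.0000 + 0.0000
  = 0.0000 bits
H(X) + H(Y|X) = 1.4834 + 0.0000 = 1.4834 bits

Decomposition 2: H(Y) + H(X|Y)
H(Y) = -[(7/12)·log₂(7/12) + (5/12)·log₂(5/12)]
  = 0.4536 + 0.5263
  = 0.9799 bits
H(X|Y) = -Σ P(X,Y)·log₂ P(X|Y), where P(X|Y) = P(X,Y) / P(Y)
  (cells with P(X,Y) = 0 contribute 0)
  (X=0,Y=0): P(X|Y) = (1/6)/(7/12) = 2/7;  -(1/6)·log₂(2/7) = 0.3012
  (X=1,Y=1): P(X|Y) = (5/12)/(5/12) = 1;  -(5/12)·log₂(1) = 0.0000
  (X=2,Y=0): P(X|Y) = (5/12)/(7/12) = 5/7;  -(5/12)·log₂(5/7) = 0.2023
H(X|Y) = 0.3012 + 0.0000 + 0.2023
  = 0.5035 bits
H(Y) + H(X|Y) = 0.9799 + 0.5035 = 1.4834 bits

Direct computation of the joint entropy:
H(X,Y) = -[(1/6)·log₂(1/6) + (5/12)·log₂(5/12) + (5/12)·log₂(5/12)]
  = 0.4308 + 0.5263 + 0.5263
  = 1.4834 bits

All three agree: H(X,Y) = 1.4834 bits ✓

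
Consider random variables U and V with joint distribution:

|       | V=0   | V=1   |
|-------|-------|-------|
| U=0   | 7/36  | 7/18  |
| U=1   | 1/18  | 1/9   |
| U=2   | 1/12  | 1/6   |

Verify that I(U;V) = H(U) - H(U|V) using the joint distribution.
Left side, from I(U;V) = H(U) + H(V) - H(U,V):
Marginal P(U) (row sums):
  P(U=0) = 7/36 + 7/18 = 7/12
  P(U=1) = 1/18 + 1/9 = 1/6
  P(U=2) = 1/12 + 1/6 = 1/4
Marginal P(V) (column sums):
  P(V=0) = 7/36 + 1/18 + 1/12 = 1/3
  P(V=1) = 7/18 + 1/9 + 1/6 = 2/3

H(U) = -[(7/12)·log₂(7/12) + (1/6)·log₂(1/6) + (1/4)·log₂(1/4)]
  = 0.4536 + 0.4308 + 0.5000
  = 1.3844 bits
H(V) = -[(1/3)·log₂(1/3) + (2/3)·log₂(2/3)]
  = 0.5283 + 0.3900
  = 0.9183 bits
H(U,V) = -[(7/36)·log₂(7/36) + (7/18)·log₂(7/18) + (1/18)·log₂(1/18) + (1/9)·log₂(1/9) + (1/12)·log₂(1/12) + (1/6)·log₂(1/6)]
  = 0.4594 + 0.5299 + 0.2317 + 0.3522 + 0.2987 + 0.4308
  = 2.3027 bits

I(U;V) = H(U) + H(V) - H(U,V)
  = 1.3844 + 0.9183 - 2.3027
  = 0.0000 bits

Right side, with H(U|V) computed directly from the conditional probabilities:
H(U|V) = -Σ P(U,V)·log₂ P(U|V), where P(U|V) = P(U,V) / P(V)
  (U=0,V=0): P(U|V) = (7/36)/(1/3) = 7/12;  -(7/36)·log₂(7/12) = 0.1512
  (U=0,V=1): P(U|V) = (7/18)/(2/3) = 7/12;  -(7/18)·log₂(7/12) = 0.3024
  (U=1,V=0): P(U|V) = (1/18)/(1/3) = 1/6;  -(1/18)·log₂(1/6) = 0.1436
  (U=1,V=1): P(U|V) = (1/9)/(2/3) = 1/6;  -(1/9)·log₂(1/6) = 0.2872
  (U=2,V=0): P(U|V) = (1/12)/(1/3) = 1/4;  -(1/12)·log₂(1/4) = 0.1667
  (U=2,V=1): P(U|V) = (1/6)/(2/3) = 1/4;  -(1/6)·log₂(1/4) = 0.3333
H(U|V) = 0.1512 + 0.3024 + 0.1436 + 0.2872 + 0.1667 + 0.3333
  = 1.3844 bits
H(U) - H(U|V) = 1.3844 - 1.3844 = 0.0000 bits

Both sides equal 0.0000 bits, so I(U;V) = H(U) - H(U|V) ✓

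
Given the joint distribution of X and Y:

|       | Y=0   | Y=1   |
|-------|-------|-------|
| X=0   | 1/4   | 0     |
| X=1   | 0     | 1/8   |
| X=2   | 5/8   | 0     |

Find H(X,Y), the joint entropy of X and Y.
H(X,Y) = -Σ P(X,Y) log₂ P(X,Y), summed over the non-zero cells:
H(X,Y) = -[(1/4)·log₂(1/4) + (1/8)·log₂(1/8) + (5/8)·log₂(5/8)]
  = 0.5000 + 0.3750 + 0.4238
  = 1.2988 bits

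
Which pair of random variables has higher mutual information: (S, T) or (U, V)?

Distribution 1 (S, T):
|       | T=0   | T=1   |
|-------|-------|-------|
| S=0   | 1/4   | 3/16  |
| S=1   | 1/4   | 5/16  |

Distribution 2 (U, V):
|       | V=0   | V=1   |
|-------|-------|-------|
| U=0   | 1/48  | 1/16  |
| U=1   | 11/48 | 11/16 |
Distribution 1 (S, T):
Marginal P(S) (row sums):
  P(S=0) = 1/4 + 3/16 = 7/16
  P(S=1) = 1/4 + 5/16 = 9/16
Marginal P(T) (column sums):
  P(T=0) = 1/4 + 1/4 = 1/2
  P(T=1) = 3/16 + 5/16 = 1/2

H(S) = -[(7/16)·log₂(7/16) + (9/16)·log₂(9/16)]
  = 0.5218 + 0.4669
  = 0.9887 bits
H(T) = -[(1/2)·log₂(1/2) + (1/2)·log₂(1/2)]
  = 0.5000 + 0.5000
  = 1.0000 bits
H(S,T) = -[(1/4)·log₂(1/4) + (3/16)·log₂(3/16) + (1/4)·log₂(1/4) + (5/16)·log₂(5/16)]
  = 0.5000 + 0.4528 + 0.5000 + 0.5244
  = 1.9772 bits

I(S;T) = H(S) + H(T) - H(S,T)
  = 0.9887 + 1.0000 - 1.9772
  = 0.0115 bits

Distribution 2 (U, V):
Marginal P(U) (row sums):
  P(U=0) = 1/48 + 1/16 = 1/12
  P(U=1) = 11/48 + 11/16 = 11/12
Marginal P(V) (column sums):
  P(V=0) = 1/48 + 11/48 = 1/4
  P(V=1) = 1/16 + 11/16 = 3/4

H(U) = -[(1/12)·log₂(1/12) + (11/12)·log₂(11/12)]
  = 0.2987 + 0.1151
  = 0.4138 bits
H(V) = -[(1/4)·log₂(1/4) + (3/4)·log₂(3/4)]
  = 0.5000 + 0.3113
  = 0.8113 bits
H(U,V) = -[(1/48)·log₂(1/48) + (1/16)·log₂(1/16) + (11/48)·log₂(11/48) + (11/16)·log₂(11/16)]
  = 0.1164 + 0.2500 + 0.4871 + 0.3716
  = 1.2251 bits

I(U;V) = H(U) + H(V) - H(U,V)
  = 0.4138 + 0.8113 - 1.2251
  = 0.0000 bits

I(S;T) = 0.0115 bits > I(U;V) = 0.0000 bits, so (S, T) has the higher mutual information (stronger dependence).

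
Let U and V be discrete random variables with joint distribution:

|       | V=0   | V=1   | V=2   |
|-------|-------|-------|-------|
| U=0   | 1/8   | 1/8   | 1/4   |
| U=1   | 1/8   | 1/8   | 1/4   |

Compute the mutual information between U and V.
Marginal P(U) (row sums):
  P(U=0) = 1/8 + 1/8 + 1/4 = 1/2
  P(U=1) = 1/8 + 1/8 + 1/4 = 1/2
Marginal P(V) (column sums):
  P(V=0) = 1/8 + 1/8 = 1/4
  P(V=1) = 1/8 + 1/8 = 1/4
  P(V=2) = 1/4 + 1/4 = 1/2

H(U) = -[(1/2)·log₂(1/2) + (1/2)·log₂(1/2)]
  = 0.5000 + 0.5000
  = 1.0000 bits
H(V) = -[(1/4)·log₂(1/4) + (1/4)·log₂(1/4) + (1/2)·log₂(1/2)]
  = 0.5000 + 0.5000 + 0.5000
  = 1.5000 bits
H(U,V) = -[(1/8)·log₂(1/8) + (1/8)·log₂(1/8) + (1/4)·log₂(1/4) + (1/8)·log₂(1/8) + (1/8)·log₂(1/8) + (1/4)·log₂(1/4)]
  = 0.3750 + 0.3750 + 0.5000 + 0.3750 + 0.3750 + 0.5000
  = 2.5000 bits

I(U;V) = H(U) + H(V) - H(U,V)
  = 1.0000 + 1.5000 - 2.5000
  = 0.0000 bits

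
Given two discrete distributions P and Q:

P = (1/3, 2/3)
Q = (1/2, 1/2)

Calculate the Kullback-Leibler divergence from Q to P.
D(P||Q) = Σ P(i) log₂(P(i)/Q(i))
  i=0: (1/3) × log₂((1/3)/(1/2)) = (1/3) × log₂(2/3) = -0.1950
  i=1: (2/3) × log₂((2/3)/(1/2)) = (2/3) × log₂(4/3) = 0.2767
D(P||Q) = -0.1950 + 0.2767
  = 0.0817 bits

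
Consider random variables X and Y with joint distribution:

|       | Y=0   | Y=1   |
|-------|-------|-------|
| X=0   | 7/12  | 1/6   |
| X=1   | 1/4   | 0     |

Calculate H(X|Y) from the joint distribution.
Marginal P(Y) (column sums):
  P(Y=0) = 7/12 + 1/4 = 5/6
  P(Y=1) = 1/6 + 0 = 1/6

H(X|Y) = -Σ P(X,Y)·log₂ P(X|Y), where P(X|Y) = P(X,Y) / P(Y)
  (cells with P(X,Y) = 0 contribute 0)
  (X=0,Y=0): P(X|Y) = (7/12)/(5/6) = 7/10;  -(7/12)·log₂(7/10) = 0.3002
  (X=0,Y=1): P(X|Y) = (1/6)/(1/6) = 1;  -(1/6)·log₂(1) = 0.0000
  (X=1,Y=0): P(X|Y) = (1/4)/(5/6) = 3/10;  -(1/4)·log₂(3/10) = 0.4342
H(X|Y) = 0.3002 + 0.0000 + 0.4342
  = 0.7344 bits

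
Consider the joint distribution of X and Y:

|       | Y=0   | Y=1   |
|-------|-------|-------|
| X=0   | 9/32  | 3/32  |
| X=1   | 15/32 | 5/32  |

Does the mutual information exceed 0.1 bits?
Marginal P(X) (row sums):
  P(X=0) = 9/32 + 3/32 = 3/8
  P(X=1) = 15/32 + 5/32 = 5/8
Marginal P(Y) (column sums):
  P(Y=0) = 9/32 + 15/32 = 3/4
  P(Y=1) = 3/32 + 5/32 = 1/4

H(X) = -[(3/8)·log₂(3/8) + (5/8)·log₂(5/8)]
  = 0.5306 + 0.4238
  = 0.9544 bits
H(Y) = -[(3/4)·log₂(3/4) + (1/4)·log₂(1/4)]
  = 0.3113 + 0.5000
  = 0.8113 bits
H(X,Y) = -[(9/32)·log₂(9/32) + (3/32)·log₂(3/32) + (15/32)·log₂(15/32) + (5/32)·log₂(5/32)]
  = 0.5147 + 0.3202 + 0.5124 + 0.4184
  = 1.7657 bits

I(X;Y) = H(X) + H(Y) - H(X,Y)
  = 0.9544 + 0.8113 - 1.7657
  = 0.0000 bits

No. I(X;Y) = 0.0000 bits, which is ≤ 0.1 bits.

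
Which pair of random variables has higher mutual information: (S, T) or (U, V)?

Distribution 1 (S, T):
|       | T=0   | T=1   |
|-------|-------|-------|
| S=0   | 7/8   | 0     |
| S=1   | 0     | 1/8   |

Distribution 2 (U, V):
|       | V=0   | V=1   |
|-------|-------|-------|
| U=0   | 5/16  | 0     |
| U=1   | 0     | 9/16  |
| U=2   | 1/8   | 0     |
Distribution 1 (S, T):
Marginal P(S) (row sums):
  P(S=0) = 7/8 + 0 = 7/8
  P(S=1) = 0 + 1/8 = 1/8
Marginal P(T) (column sums):
  P(T=0) = 7/8 + 0 = 7/8
  P(T=1) = 0 + 1/8 = 1/8

H(S) = -[(7/8)·log₂(7/8) + (1/8)·log₂(1/8)]
  = 0.1686 + 0.3750
  = 0.5436 bits
H(T) = -[(7/8)·log₂(7/8) + (1/8)·log₂(1/8)]
  = 0.1686 + 0.3750
  = 0.5436 bits
H(S,T) = -[(7/8)·log₂(7/8) + (1/8)·log₂(1/8)]
  = 0.1686 + 0.3750
  = 0.5436 bits

I(S;T) = H(S) + H(T) - H(S,T)
  = 0.5436 + 0.5436 - 0.5436
  = 0.5436 bits

Distribution 2 (U, V):
Marginal P(U) (row sums):
  P(U=0) = 5/16 + 0 = 5/16
  P(U=1) = 0 + 9/16 = 9/16
  P(U=2) = 1/8 + 0 = 1/8
Marginal P(V) (column sums):
  P(V=0) = 5/16 + 0 + 1/8 = 7/16
  P(V=1) = 0 + 9/16 + 0 = 9/16

H(U) = -[(5/16)·log₂(5/16) + (9/16)·log₂(9/16) + (1/8)·log₂(1/8)]
  = 0.5244 + 0.4669 + 0.3750
  = 1.3663 bits
H(V) = -[(7/16)·log₂(7/16) + (9/16)·log₂(9/16)]
  = 0.5218 + 0.4669
  = 0.9887 bits
H(U,V) = -[(5/16)·log₂(5/16) + (9/16)·log₂(9/16) + (1/8)·log₂(1/8)]
  = 0.5244 + 0.4669 + 0.3750
  = 1.3663 bits

I(U;V) = H(U) + H(V) - H(U,V)
  = 1.3663 + 0.9887 - 1.3663
  = 0.9887 bits

I(U;V) = 0.9887 bits > I(S;T) = 0.5436 bits, so (U, V) has the higher mutual information (stronger dependence).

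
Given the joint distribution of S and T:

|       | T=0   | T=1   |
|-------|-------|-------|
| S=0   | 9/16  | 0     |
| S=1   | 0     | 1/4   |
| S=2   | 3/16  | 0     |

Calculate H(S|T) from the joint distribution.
Marginal P(T) (column sums):
  P(T=0) = 9/16 + 0 + 3/16 = 3/4
  P(T=1) = 0 + 1/4 + 0 = 1/4

H(S|T) = -Σ P(S,T)·log₂ P(S|T), where P(S|T) = P(S,T) / P(T)
  (cells with P(S,T) = 0 contribute 0)
  (S=0,T=0): P(S|T) = (9/16)/(3/4) = 3/4;  -(9/16)·log₂(3/4) = 0.2335
  (S=1,T=1): P(S|T) = (1/4)/(1/4) = 1;  -(1/4)·log₂(1) = 0.0000
  (S=2,T=0): P(S|T) = (3/16)/(3/4) = 1/4;  -(3/16)·log₂(1/4) = 0.3750
H(S|T) = 0.2335 + 0.0000 + 0.3750
  = 0.6085 bits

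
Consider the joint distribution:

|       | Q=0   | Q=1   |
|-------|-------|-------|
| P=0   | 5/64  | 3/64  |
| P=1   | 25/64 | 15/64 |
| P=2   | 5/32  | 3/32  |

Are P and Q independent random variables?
Marginal P(P) (row sums):
  P(P=0) = 5/64 + 3/64 = 1/8
  P(P=1) = 25/64 + 15/64 = 5/8
  P(P=2) = 5/32 + 3/32 = 1/4
Marginal P(Q) (column sums):
  P(Q=0) = 5/64 + 25/64 + 5/32 = 5/8
  P(Q=1) = 3/64 + 15/64 + 3/32 = 3/8

P and Q are independent iff P(P=i,Q=j) = P(P=i)·P(Q=j) for every cell.
  P(P=0)·P(Q=0) = 1/8 × 5/8 = 5/64 = P(P=0,Q=0) ✓
  P(P=0)·P(Q=1) = 1/8 × 3/8 = 3/64 = P(P=0,Q=1) ✓
  P(P=1)·P(Q=0) = 5/8 × 5/8 = 25/64 = P(P=1,Q=0) ✓
  P(P=1)·P(Q=1) = 5/8 × 3/8 = 15/64 = P(P=1,Q=1) ✓
  P(P=2)·P(Q=0) = 1/4 × 5/8 = 5/32 = P(P=2,Q=0) ✓
  P(P=2)·P(Q=1) = 1/4 × 3/8 = 3/32 = P(P=2,Q=1) ✓

Yes, P and Q are independent: every cell factors, so I(P;Q) = 0 bits.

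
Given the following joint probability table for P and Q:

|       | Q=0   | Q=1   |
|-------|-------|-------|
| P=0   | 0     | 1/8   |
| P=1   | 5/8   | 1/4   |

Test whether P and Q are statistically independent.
Marginal P(P) (row sums):
  P(P=0) = 0 + 1/8 = 1/8
  P(P=1) = 5/8 + 1/4 = 7/8
Marginal P(Q) (column sums):
  P(Q=0) = 0 + 5/8 = 5/8
  P(Q=1) = 1/8 + 1/4 = 3/8

P and Q are independent iff P(P=i,Q=j) = P(P=i)·P(Q=j) for every cell.
  P(P=0)·P(Q=0) = 1/8 × 5/8 = 5/64, but P(P=0,Q=0) = 0 ✗

No, P and Q are not independent. Quantitatively, I(P;Q) > 0:

H(P) = -[(1/8)·log₂(1/8) + (7/8)·log₂(7/8)]
  = 0.3750 + 0.1686
  = 0.5436 bits
H(Q) = -[(5/8)·log₂(5/8) + (3/8)·log₂(3/8)]
  = 0.4238 + 0.5306
  = 0.9544 bits
H(P,Q) = -[(1/8)·log₂(1/8) + (5/8)·log₂(5/8) + (1/4)·log₂(1/4)]
  = 0.3750 + 0.4238 + 0.5000
  = 1.2988 bits
I(P;Q) = H(P) + H(Q) - H(P,Q) = 0.5436 + 0.9544 - 1.2988 = 0.1992 bits > 0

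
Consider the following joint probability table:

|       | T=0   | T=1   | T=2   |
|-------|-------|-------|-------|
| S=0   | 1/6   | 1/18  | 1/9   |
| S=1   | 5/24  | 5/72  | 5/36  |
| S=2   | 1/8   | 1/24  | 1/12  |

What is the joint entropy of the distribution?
H(S,T) = -Σ P(S,T) log₂ P(S,T), summed over the non-zero cells:
H(S,T) = -[(1/6)·log₂(1/6) + (1/18)·log₂(1/18) + (1/9)·log₂(1/9) + (5/24)·log₂(5/24) + (5/72)·log₂(5/72) + (5/36)·log₂(5/36) + (1/8)·log₂(1/8) + (1/24)·log₂(1/24) + (1/12)·log₂(1/12)]
  = 0.4308 + 0.2317 + 0.3522 + 0.4715 + 0.2672 + 0.3956 + 0.3750 + 0.1910 + 0.2987
  = 3.0137 bits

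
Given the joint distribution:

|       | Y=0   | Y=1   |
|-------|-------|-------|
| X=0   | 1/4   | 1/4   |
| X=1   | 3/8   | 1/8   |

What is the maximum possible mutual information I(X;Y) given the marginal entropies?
The upper bound on mutual information is I(X;Y) ≤ min(H(X), H(Y)).

Marginal P(X) (row sums):
  P(X=0) = 1/4 + 1/4 = 1/2
  P(X=1) = 3/8 + 1/8 = 1/2
Marginal P(Y) (column sums):
  P(Y=0) = 1/4 + 3/8 = 5/8
  P(Y=1) = 1/4 + 1/8 = 3/8

H(X) = -[(1/2)·log₂(1/2) + (1/2)·log₂(1/2)]
  = 0.5000 + 0.5000
  = 1.0000 bits
H(Y) = -[(5/8)·log₂(5/8) + (3/8)·log₂(3/8)]
  = 0.4238 + 0.5306
  = 0.9544 bits

Maximum possible I(X;Y) = min(1.0000, 0.9544) = 0.9544 bits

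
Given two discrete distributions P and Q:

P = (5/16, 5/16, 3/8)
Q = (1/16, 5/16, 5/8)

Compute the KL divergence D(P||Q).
D(P||Q) = Σ P(i) log₂(P(i)/Q(i))
  i=0: (5/16) × log₂((5/16)/(1/16)) = (5/16) × log₂(5) = 0.7256
  i=1: (5/16) × log₂((5/16)/(5/16)) = (5/16) × log₂(1) = 0.0000
  i=2: (3/8) × log₂((3/8)/(5/8)) = (3/8) × log₂(3/5) = -0.2764
D(P||Q) = 0.7256 + 0.0000 - 0.2764
  = 0.4492 bits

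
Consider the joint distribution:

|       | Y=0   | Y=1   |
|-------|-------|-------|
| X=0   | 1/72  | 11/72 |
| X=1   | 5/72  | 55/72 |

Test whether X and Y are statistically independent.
Marginal P(X) (row sums):
  P(X=0) = 1/72 + 11/72 = 1/6
  P(X=1) = 5/72 + 55/72 = 5/6
Marginal P(Y) (column sums):
  P(Y=0) = 1/72 + 5/72 = 1/12
  P(Y=1) = 11/72 + 55/72 = 11/12

X and Y are independent iff P(X=i,Y=j) = P(X=i)·P(Y=j) for every cell.
  P(X=0)·P(Y=0) = 1/6 × 1/12 = 1/72 = P(X=0,Y=0) ✓
  P(X=0)·P(Y=1) = 1/6 × 11/12 = 11/72 = P(X=0,Y=1) ✓
  P(X=1)·P(Y=0) = 5/6 × 1/12 = 5/72 = P(X=1,Y=0) ✓
  P(X=1)·P(Y=1) = 5/6 × 11/12 = 55/72 = P(X=1,Y=1) ✓

Yes, X and Y are independent: every cell factors, so I(X;Y) = 0 bits.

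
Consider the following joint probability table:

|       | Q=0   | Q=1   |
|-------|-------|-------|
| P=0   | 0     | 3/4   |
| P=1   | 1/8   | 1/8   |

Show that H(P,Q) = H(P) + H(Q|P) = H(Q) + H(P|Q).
Marginal P(P) (row sums):
  P(P=0) = 0 + 3/4 = 3/4
  P(P=1) = 1/8 + 1/8 = 1/4
Marginal P(Q) (column sums):
  P(Q=0) = 0 + 1/8 = 1/8
  P(Q=1) = 3/4 + 1/8 = 7/8

Decomposition 1: H(P) + H(Q|P)
H(P) = -[(3/4)·log₂(3/4) + (1/4)·log₂(1/4)]
  = 0.3113 + 0.5000
  = 0.8113 bits
H(Q|P) = -Σ P(P,Q)·log₂ P(Q|P), where P(Q|P) = P(P,Q) / P(P)
  (cells with P(P,Q) = 0 contribute 0)
  (P=0,Q=1): P(Q|P) = (3/4)/(3/4) = 1;  -(3/4)·log₂(1) = 0.0000
  (P=1,Q=0): P(Q|P) = (1/8)/(1/4) = 1/2;  -(1/8)·log₂(1/2) = 0.1250
  (P=1,Q=1): P(Q|P) = (1/8)/(1/4) = 1/2;  -(1/8)·log₂(1/2) = 0.1250
H(Q|P) = 0.0000 + 0.1250 + 0.1250
  = 0.2500 bits
H(P) + H(Q|P) = 0.8113 + 0.2500 = 1.0613 bits

Decomposition 2: H(Q) + H(P|Q)
H(Q) = -[(1/8)·log₂(1/8) + (7/8)·log₂(7/8)]
  = 0.3750 + 0.1686
  = 0.5436 bits
H(P|Q) = -Σ P(P,Q)·log₂ P(P|Q), where P(P|Q) = P(P,Q) / P(Q)
  (cells with P(P,Q) = 0 contribute 0)
  (P=0,Q=1): P(P|Q) = (3/4)/(7/8) = 6/7;  -(3/4)·log₂(6/7) = 0.1668
  (P=1,Q=0): P(P|Q) = (1/8)/(1/8) = 1;  -(1/8)·log₂(1) = 0.0000
  (P=1,Q=1): P(P|Q) = (1/8)/(7/8) = 1/7;  -(1/8)·log₂(1/7) = 0.3509
H(P|Q) = 0.1668 + 0.0000 + 0.3509
  = 0.5177 bits
H(Q) + H(P|Q) = 0.5436 + 0.5177 = 1.0613 bits

Direct computation of the joint entropy:
H(P,Q) = -[(3/4)·log₂(3/4) + (1/8)·log₂(1/8) + (1/8)·log₂(1/8)]
  = 0.3113 + 0.3750 + 0.3750
  = 1.0613 bits

All three agree: H(P,Q) = 1.0613 bits ✓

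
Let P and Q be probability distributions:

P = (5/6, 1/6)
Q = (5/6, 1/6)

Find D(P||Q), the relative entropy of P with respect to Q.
D(P||Q) = Σ P(i) log₂(P(i)/Q(i))
  i=0: (5/6) × log₂((5/6)/(5/6)) = (5/6) × log₂(1) = 0.0000
  i=1: (1/6) × log₂((1/6)/(1/6)) = (1/6) × log₂(1) = 0.0000
D(P||Q) = 0.0000 + 0.0000
  = 0.0000 bits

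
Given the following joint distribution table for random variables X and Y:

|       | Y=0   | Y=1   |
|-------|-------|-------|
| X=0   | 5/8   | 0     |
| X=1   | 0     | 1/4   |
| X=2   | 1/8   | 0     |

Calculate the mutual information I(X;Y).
Marginal P(X) (row sums):
  P(X=0) = 5/8 + 0 = 5/8
  P(X=1) = 0 + 1/4 = 1/4
  P(X=2) = 1/8 + 0 = 1/8
Marginal P(Y) (column sums):
  P(Y=0) = 5/8 + 0 + 1/8 = 3/4
  P(Y=1) = 0 + 1/4 + 0 = 1/4

H(X) = -[(5/8)·log₂(5/8) + (1/4)·log₂(1/4) + (1/8)·log₂(1/8)]
  = 0.4238 + 0.5000 + 0.3750
  = 1.2988 bits
H(Y) = -[(3/4)·log₂(3/4) + (1/4)·log₂(1/4)]
  = 0.3113 + 0.5000
  = 0.8113 bits
H(X,Y) = -[(5/8)·log₂(5/8) + (1/4)·log₂(1/4) + (1/8)·log₂(1/8)]
  = 0.4238 + 0.5000 + 0.3750
  = 1.2988 bits

I(X;Y) = H(X) + H(Y) - H(X,Y)
  = 1.2988 + 0.8113 - 1.2988
  = 0.8113 bits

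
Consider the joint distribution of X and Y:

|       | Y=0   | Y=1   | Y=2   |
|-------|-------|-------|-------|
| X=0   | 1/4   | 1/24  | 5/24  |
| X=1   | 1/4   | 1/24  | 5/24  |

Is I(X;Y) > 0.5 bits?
Marginal P(X) (row sums):
  P(X=0) = 1/4 + 1/24 + 5/24 = 1/2
  P(X=1) = 1/4 + 1/24 + 5/24 = 1/2
Marginal P(Y) (column sums):
  P(Y=0) = 1/4 + 1/4 = 1/2
  P(Y=1) = 1/24 + 1/24 = 1/12
  P(Y=2) = 5/24 + 5/24 = 5/12

H(X) = -[(1/2)·log₂(1/2) + (1/2)·log₂(1/2)]
  = 0.5000 + 0.5000
  = 1.0000 bits
H(Y) = -[(1/2)·log₂(1/2) + (1/12)·log₂(1/12) + (5/12)·log₂(5/12)]
  = 0.5000 + 0.2987 + 0.5263
  = 1.3250 bits
H(X,Y) = -[(1/4)·log₂(1/4) + (1/24)·log₂(1/24) + (5/24)·log₂(5/24) + (1/4)·log₂(1/4) + (1/24)·log₂(1/24) + (5/24)·log₂(5/24)]
  = 0.5000 + 0.1910 + 0.4715 + 0.5000 + 0.1910 + 0.4715
  = 2.3250 bits

I(X;Y) = H(X) + H(Y) - H(X,Y)
  = 1.0000 + 1.3250 - 2.3250
  = 0.0000 bits

No. I(X;Y) = 0.0000 bits, which is ≤ 0.5 bits.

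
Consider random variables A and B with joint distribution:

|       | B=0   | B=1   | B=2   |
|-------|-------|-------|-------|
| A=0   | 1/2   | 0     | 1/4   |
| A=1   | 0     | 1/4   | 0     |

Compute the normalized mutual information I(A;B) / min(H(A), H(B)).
Marginal P(A) (row sums):
  P(A=0) = 1/2 + 0 + 1/4 = 3/4
  P(A=1) = 0 + 1/4 + 0 = 1/4
Marginal P(B) (column sums):
  P(B=0) = 1/2 + 0 = 1/2
  P(B=1) = 0 + 1/4 = 1/4
  P(B=2) = 1/4 + 0 = 1/4

H(A) = -[(3/4)·log₂(3/4) + (1/4)·log₂(1/4)]
  = 0.3113 + 0.5000
  = 0.8113 bits
H(B) = -[(1/2)·log₂(1/2) + (1/4)·log₂(1/4) + (1/4)·log₂(1/4)]
  = 0.5000 + 0.5000 + 0.5000
  = 1.5000 bits
H(A,B) = -[(1/2)·log₂(1/2) + (1/4)·log₂(1/4) + (1/4)·log₂(1/4)]
  = 0.5000 + 0.5000 + 0.5000
  = 1.5000 bits

I(A;B) = H(A) + H(B) - H(A,B)
  = 0.8113 + 1.5000 - 1.5000
  = 0.8113 bits

min(H(A), H(B)) = min(0.8113, 1.5000) = 0.8113 bits
Normalized MI = 0.8113 / 0.8113 = 1.0000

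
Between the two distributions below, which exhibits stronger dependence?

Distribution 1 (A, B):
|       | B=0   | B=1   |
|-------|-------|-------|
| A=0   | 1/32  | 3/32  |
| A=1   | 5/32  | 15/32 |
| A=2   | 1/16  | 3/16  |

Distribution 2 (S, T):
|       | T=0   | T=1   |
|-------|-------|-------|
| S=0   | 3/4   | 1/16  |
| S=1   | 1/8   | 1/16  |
Distribution 1 (A, B):
Marginal P(A) (row sums):
  P(A=0) = 1/32 + 3/32 = 1/8
  P(A=1) = 5/32 + 15/32 = 5/8
  P(A=2) = 1/16 + 3/16 = 1/4
Marginal P(B) (column sums):
  P(B=0) = 1/32 + 5/32 + 1/16 = 1/4
  P(B=1) = 3/32 + 15/32 + 3/16 = 3/4

H(A) = -[(1/8)·log₂(1/8) + (5/8)·log₂(5/8) + (1/4)·log₂(1/4)]
  = 0.3750 + 0.4238 + 0.5000
  = 1.2988 bits
H(B) = -[(1/4)·log₂(1/4) + (3/4)·log₂(3/4)]
  = 0.5000 + 0.3113
  = 0.8113 bits
H(A,B) = -[(1/32)·log₂(1/32) + (3/32)·log₂(3/32) + (5/32)·log₂(5/32) + (15/32)·log₂(15/32) + (1/16)·log₂(1/16) + (3/16)·log₂(3/16)]
  = 0.1563 + 0.3202 + 0.4184 + 0.5124 + 0.2500 + 0.4528
  = 2.1101 bits

I(A;B) = H(A) + H(B) - H(A,B)
  = 1.2988 + 0.8113 - 2.1101
  = 0.0000 bits

Distribution 2 (S, T):
Marginal P(S) (row sums):
  P(S=0) = 3/4 + 1/16 = 13/16
  P(S=1) = 1/8 + 1/16 = 3/16
Marginal P(T) (column sums):
  P(T=0) = 3/4 + 1/8 = 7/8
  P(T=1) = 1/16 + 1/16 = 1/8

H(S) = -[(13/16)·log₂(13/16) + (3/16)·log₂(3/16)]
  = 0.2434 + 0.4528
  = 0.6962 bits
H(T) = -[(7/8)·log₂(7/8) + (1/8)·log₂(1/8)]
  = 0.1686 + 0.3750
  = 0.5436 bits
H(S,T) = -[(3/4)·log₂(3/4) + (1/16)·log₂(1/16) + (1/8)·log₂(1/8) + (1/16)·log₂(1/16)]
  = 0.3113 + 0.2500 + 0.3750 + 0.2500
  = 1.1863 bits

I(S;T) = H(S) + H(T) - H(S,T)
  = 0.6962 + 0.5436 - 1.1863
  = 0.0535 bits

I(S;T) = 0.0535 bits > I(A;B) = 0.0000 bits, so (S, T) has the higher mutual information (stronger dependence).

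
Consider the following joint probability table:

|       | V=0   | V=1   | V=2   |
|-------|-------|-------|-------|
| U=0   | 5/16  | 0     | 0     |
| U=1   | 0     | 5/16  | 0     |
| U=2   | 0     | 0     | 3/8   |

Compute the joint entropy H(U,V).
H(U,V) = -Σ P(U,V) log₂ P(U,V), summed over the non-zero cells:
H(U,V) = -[(5/16)·log₂(5/16) + (5/16)·log₂(5/16) + (3/8)·log₂(3/8)]
  = 0.5244 + 0.5244 + 0.5306
  = 1.5794 bits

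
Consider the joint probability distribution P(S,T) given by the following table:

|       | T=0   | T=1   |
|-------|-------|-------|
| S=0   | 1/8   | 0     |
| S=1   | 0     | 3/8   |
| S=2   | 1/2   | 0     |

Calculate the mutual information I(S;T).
Marginal P(S) (row sums):
  P(S=0) = 1/8 + 0 = 1/8
  P(S=1) = 0 + 3/8 = 3/8
  P(S=2) = 1/2 + 0 = 1/2
Marginal P(T) (column sums):
  P(T=0) = 1/8 + 0 + 1/2 = 5/8
  P(T=1) = 0 + 3/8 + 0 = 3/8

H(S) = -[(1/8)·log₂(1/8) + (3/8)·log₂(3/8) + (1/2)·log₂(1/2)]
  = 0.3750 + 0.5306 + 0.5000
  = 1.4056 bits
H(T) = -[(5/8)·log₂(5/8) + (3/8)·log₂(3/8)]
  = 0.4238 + 0.5306
  = 0.9544 bits
H(S,T) = -[(1/8)·log₂(1/8) + (3/8)·log₂(3/8) + (1/2)·log₂(1/2)]
  = 0.3750 + 0.5306 + 0.5000
  = 1.4056 bits

I(S;T) = H(S) + H(T) - H(S,T)
  = 1.4056 + 0.9544 - 1.4056
  = 0.9544 bits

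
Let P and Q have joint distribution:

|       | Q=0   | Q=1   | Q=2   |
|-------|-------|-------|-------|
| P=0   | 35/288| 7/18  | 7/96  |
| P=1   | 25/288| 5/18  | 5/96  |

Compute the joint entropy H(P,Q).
H(P,Q) = -Σ P(P,Q) log₂ P(P,Q), summed over the non-zero cells:
H(P,Q) = -[(35/288)·log₂(35/288) + (7/18)·log₂(7/18) + (7/96)·log₂(7/96) + (25/288)·log₂(25/288) + (5/18)·log₂(5/18) + (5/96)·log₂(5/96)]
  = 0.3695 + 0.5299 + 0.2755 + 0.3061 + 0.5133 + 0.2220
  = 2.2163 bits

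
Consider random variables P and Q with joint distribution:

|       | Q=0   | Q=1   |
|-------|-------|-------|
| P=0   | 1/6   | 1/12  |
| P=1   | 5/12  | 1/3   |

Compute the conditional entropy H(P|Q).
Marginal P(Q) (column sums):
  P(Q=0) = 1/6 + 5/12 = 7/12
  P(Q=1) = 1/12 + 1/3 = 5/12

H(P|Q) = -Σ P(P,Q)·log₂ P(P|Q), where P(P|Q) = P(P,Q) / P(Q)
  (P=0,Q=0): P(P|Q) = (1/6)/(7/12) = 2/7;  -(1/6)·log₂(2/7) = 0.3012
  (P=0,Q=1): P(P|Q) = (1/12)/(5/12) = 1/5;  -(1/12)·log₂(1/5) = 0.1935
  (P=1,Q=0): P(P|Q) = (5/12)/(7/12) = 5/7;  -(5/12)·log₂(5/7) = 0.2023
  (P=1,Q=1): P(P|Q) = (1/3)/(5/12) = 4/5;  -(1/3)·log₂(4/5) = 0.1073
H(P|Q) = 0.3012 + 0.1935 + 0.2023 + 0.1073
  = 0.8043 bits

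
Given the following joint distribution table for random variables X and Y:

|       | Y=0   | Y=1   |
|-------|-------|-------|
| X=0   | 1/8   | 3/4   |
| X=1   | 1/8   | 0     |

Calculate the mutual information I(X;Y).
Marginal P(X) (row sums):
  P(X=0) = 1/8 + 3/4 = 7/8
  P(X=1) = 1/8 + 0 = 1/8
Marginal P(Y) (column sums):
  P(Y=0) = 1/8 + 1/8 = 1/4
  P(Y=1) = 3/4 + 0 = 3/4

H(X) = -[(7/8)·log₂(7/8) + (1/8)·log₂(1/8)]
  = 0.1686 + 0.3750
  = 0.5436 bits
H(Y) = -[(1/4)·log₂(1/4) + (3/4)·log₂(3/4)]
  = 0.5000 + 0.3113
  = 0.8113 bits
H(X,Y) = -[(1/8)·log₂(1/8) + (3/4)·log₂(3/4) + (1/8)·log₂(1/8)]
  = 0.3750 + 0.3113 + 0.3750
  = 1.0613 bits

I(X;Y) = H(X) + H(Y) - H(X,Y)
  = 0.5436 + 0.8113 - 1.0613
  = 0.2936 bits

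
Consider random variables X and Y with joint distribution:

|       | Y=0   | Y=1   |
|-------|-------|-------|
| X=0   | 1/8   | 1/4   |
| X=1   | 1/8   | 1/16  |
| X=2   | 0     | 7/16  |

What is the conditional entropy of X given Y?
Marginal P(Y) (column sums):
  P(Y=0) = 1/8 + 1/8 + 0 = 1/4
  P(Y=1) = 1/4 + 1/16 + 7/16 = 3/4

H(X|Y) = -Σ P(X,Y)·log₂ P(X|Y), where P(X|Y) = P(X,Y) / P(Y)
  (cells with P(X,Y) = 0 contribute 0)
  (X=0,Y=0): P(X|Y) = (1/8)/(1/4) = 1/2;  -(1/8)·log₂(1/2) = 0.1250
  (X=0,Y=1): P(X|Y) = (1/4)/(3/4) = 1/3;  -(1/4)·log₂(1/3) = 0.3962
  (X=1,Y=0): P(X|Y) = (1/8)/(1/4) = 1/2;  -(1/8)·log₂(1/2) = 0.1250
  (X=1,Y=1): P(X|Y) = (1/16)/(3/4) = 1/12;  -(1/16)·log₂(1/12) = 0.2241
  (X=2,Y=1): P(X|Y) = (7/16)/(3/4) = 7/12;  -(7/16)·log₂(7/12) = 0.3402
H(X|Y) = 0.1250 + 0.3962 + 0.1250 + 0.2241 + 0.3402
  = 1.2105 bits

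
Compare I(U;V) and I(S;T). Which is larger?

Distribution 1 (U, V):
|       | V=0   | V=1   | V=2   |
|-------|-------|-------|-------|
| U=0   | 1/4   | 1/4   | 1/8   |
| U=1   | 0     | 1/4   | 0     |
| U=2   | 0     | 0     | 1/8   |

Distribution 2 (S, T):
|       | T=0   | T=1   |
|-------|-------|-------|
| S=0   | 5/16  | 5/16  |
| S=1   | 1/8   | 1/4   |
Distribution 1 (U, V):
Marginal P(U) (row sums):
  P(U=0) = 1/4 + 1/4 + 1/8 = 5/8
  P(U=1) = 0 + 1/4 + 0 = 1/4
  P(U=2) = 0 + 0 + 1/8 = 1/8
Marginal P(V) (column sums):
  P(V=0) = 1/4 + 0 + 0 = 1/4
  P(V=1) = 1/4 + 1/4 + 0 = 1/2
  P(V=2) = 1/8 + 0 + 1/8 = 1/4

H(U) = -[(5/8)·log₂(5/8) + (1/4)·log₂(1/4) + (1/8)·log₂(1/8)]
  = 0.4238 + 0.5000 + 0.3750
  = 1.2988 bits
H(V) = -[(1/4)·log₂(1/4) + (1/2)·log₂(1/2) + (1/4)·log₂(1/4)]
  = 0.5000 + 0.5000 + 0.5000
  = 1.5000 bits
H(U,V) = -[(1/4)·log₂(1/4) + (1/4)·log₂(1/4) + (1/8)·log₂(1/8) + (1/4)·log₂(1/4) + (1/8)·log₂(1/8)]
  = 0.5000 + 0.5000 + 0.3750 + 0.5000 + 0.3750
  = 2.2500 bits

I(U;V) = H(U) + H(V) - H(U,V)
  = 1.2988 + 1.5000 - 2.2500
  = 0.5488 bits

Distribution 2 (S, T):
Marginal P(S) (row sums):
  P(S=0) = 5/16 + 5/16 = 5/8
  P(S=1) = 1/8 + 1/4 = 3/8
Marginal P(T) (column sums):
  P(T=0) = 5/16 + 1/8 = 7/16
  P(T=1) = 5/16 + 1/4 = 9/16

H(S) = -[(5/8)·log₂(5/8) + (3/8)·log₂(3/8)]
  = 0.4238 + 0.5306
  = 0.9544 bits
H(T) = -[(7/16)·log₂(7/16) + (9/16)·log₂(9/16)]
  = 0.5218 + 0.4669
  = 0.9887 bits
H(S,T) = -[(5/16)·log₂(5/16) + (5/16)·log₂(5/16) + (1/8)·log₂(1/8) + (1/4)·log₂(1/4)]
  = 0.5244 + 0.5244 + 0.3750 + 0.5000
  = 1.9238 bits

I(S;T) = H(S) + H(T) - H(S,T)
  = 0.9544 + 0.9887 - 1.9238
  = 0.0193 bits

I(U;V) = 0.5488 bits > I(S;T) = 0.0193 bits, so (U, V) has the higher mutual information (stronger dependence).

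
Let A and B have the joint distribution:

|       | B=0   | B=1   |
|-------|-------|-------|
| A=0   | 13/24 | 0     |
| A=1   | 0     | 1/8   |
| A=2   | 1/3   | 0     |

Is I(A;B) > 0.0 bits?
Marginal P(A) (row sums):
  P(A=0) = 13/24 + 0 = 13/24
  P(A=1) = 0 + 1/8 = 1/8
  P(A=2) = 1/3 + 0 = 1/3
Marginal P(B) (column sums):
  P(B=0) = 13/24 + 0 + 1/3 = 7/8
  P(B=1) = 0 + 1/8 + 0 = 1/8

H(A) = -[(13/24)·log₂(13/24) + (1/8)·log₂(1/8) + (1/3)·log₂(1/3)]
  = 0.4791 + 0.3750 + 0.5283
  = 1.3824 bits
H(B) = -[(7/8)·log₂(7/8) + (1/8)·log₂(1/8)]
  = 0.1686 + 0.3750
  = 0.5436 bits
H(A,B) = -[(13/24)·log₂(13/24) + (1/8)·log₂(1/8) + (1/3)·log₂(1/3)]
  = 0.4791 + 0.3750 + 0.5283
  = 1.3824 bits

I(A;B) = H(A) + H(B) - H(A,B)
  = 1.3824 + 0.5436 - 1.3824
  = 0.5436 bits

Yes. I(A;B) = 0.5436 bits, which is > 0.0 bits.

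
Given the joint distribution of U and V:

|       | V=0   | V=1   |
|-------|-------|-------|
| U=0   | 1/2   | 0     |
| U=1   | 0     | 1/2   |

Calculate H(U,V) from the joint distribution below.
H(U,V) = -Σ P(U,V) log₂ P(U,V), summed over the non-zero cells:
H(U,V) = -[(1/2)·log₂(1/2) + (1/2)·log₂(1/2)]
  = 0.5000 + 0.5000
  = 1.0000 bits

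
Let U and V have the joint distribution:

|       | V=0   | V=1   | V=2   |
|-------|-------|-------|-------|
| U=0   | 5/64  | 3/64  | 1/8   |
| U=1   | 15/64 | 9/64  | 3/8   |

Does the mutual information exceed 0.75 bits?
Marginal P(U) (row sums):
  P(U=0) = 5/64 + 3/64 + 1/8 = 1/4
  P(U=1) = 15/64 + 9/64 + 3/8 = 3/4
Marginal P(V) (column sums):
  P(V=0) = 5/64 + 15/64 = 5/16
  P(V=1) = 3/64 + 9/64 = 3/16
  P(V=2) = 1/8 + 3/8 = 1/2

H(U) = -[(1/4)·log₂(1/4) + (3/4)·log₂(3/4)]
  = 0.5000 + 0.3113
  = 0.8113 bits
H(V) = -[(5/16)·log₂(5/16) + (3/16)·log₂(3/16) + (1/2)·log₂(1/2)]
  = 0.5244 + 0.4528 + 0.5000
  = 1.4772 bits
H(U,V) = -[(5/64)·log₂(5/64) + (3/64)·log₂(3/64) + (1/8)·log₂(1/8) + (15/64)·log₂(15/64) + (9/64)·log₂(9/64) + (3/8)·log₂(3/8)]
  = 0.2873 + 0.2070 + 0.3750 + 0.4906 + 0.3980 + 0.5306
  = 2.2885 bits

I(U;V) = H(U) + H(V) - H(U,V)
  = 0.8113 + 1.4772 - 2.2885
  = 0.0000 bits

No. I(U;V) = 0.0000 bits, which is ≤ 0.75 bits.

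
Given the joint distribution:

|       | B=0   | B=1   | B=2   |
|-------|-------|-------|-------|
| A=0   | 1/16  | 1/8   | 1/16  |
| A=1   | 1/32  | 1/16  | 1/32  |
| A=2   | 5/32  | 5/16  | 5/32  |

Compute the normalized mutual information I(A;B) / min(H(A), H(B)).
Marginal P(A) (row sums):
  P(A=0) = 1/16 + 1/8 + 1/16 = 1/4
  P(A=1) = 1/32 + 1/16 + 1/32 = 1/8
  P(A=2) = 5/32 + 5/16 + 5/32 = 5/8
Marginal P(B) (column sums):
  P(B=0) = 1/16 + 1/32 + 5/32 = 1/4
  P(B=1) = 1/8 + 1/16 + 5/16 = 1/2
  P(B=2) = 1/16 + 1/32 + 5/32 = 1/4

H(A) = -[(1/4)·log₂(1/4) + (1/8)·log₂(1/8) + (5/8)·log₂(5/8)]
  = 0.5000 + 0.3750 + 0.4238
  = 1.2988 bits
H(B) = -[(1/4)·log₂(1/4) + (1/2)·log₂(1/2) + (1/4)·log₂(1/4)]
  = 0.5000 + 0.5000 + 0.5000
  = 1.5000 bits
H(A,B) = -[(1/16)·log₂(1/16) + (1/8)·log₂(1/8) + (1/16)·log₂(1/16) + (1/32)·log₂(1/32) + (1/16)·log₂(1/16) + (1/32)·log₂(1/32) + (5/32)·log₂(5/32) + (5/16)·log₂(5/16) + (5/32)·log₂(5/32)]
  = 0.2500 + 0.3750 + 0.2500 + 0.1563 + 0.2500 + 0.1563 + 0.4184 + 0.5244 + 0.4184
  = 2.7988 bits

I(A;B) = H(A) + H(B) - H(A,B)
  = 1.2988 + 1.5000 - 2.7988
  = 0.0000 bits

min(H(A), H(B)) = min(1.2988, 1.5000) = 1.2988 bits
Normalized MI = 0.0000 / 1.2988 = 0.0000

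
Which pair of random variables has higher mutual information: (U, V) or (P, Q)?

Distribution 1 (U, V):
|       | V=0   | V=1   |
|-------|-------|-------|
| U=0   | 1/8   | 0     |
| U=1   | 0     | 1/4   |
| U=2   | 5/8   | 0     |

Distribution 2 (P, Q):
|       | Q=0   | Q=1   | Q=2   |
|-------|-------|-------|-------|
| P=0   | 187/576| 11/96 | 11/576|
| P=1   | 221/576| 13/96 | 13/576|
Distribution 1 (U, V):
Marginal P(U) (row sums):
  P(U=0) = 1/8 + 0 = 1/8
  P(U=1) = 0 + 1/4 = 1/4
  P(U=2) = 5/8 + 0 = 5/8
Marginal P(V) (column sums):
  P(V=0) = 1/8 + 0 + 5/8 = 3/4
  P(V=1) = 0 + 1/4 + 0 = 1/4

H(U) = -[(1/8)·log₂(1/8) + (1/4)·log₂(1/4) + (5/8)·log₂(5/8)]
  = 0.3750 + 0.5000 + 0.4238
  = 1.2988 bits
H(V) = -[(3/4)·log₂(3/4) + (1/4)·log₂(1/4)]
  = 0.3113 + 0.5000
  = 0.8113 bits
H(U,V) = -[(1/8)·log₂(1/8) + (1/4)·log₂(1/4) + (5/8)·log₂(5/8)]
  = 0.3750 + 0.5000 + 0.4238
  = 1.2988 bits

I(U;V) = H(U) + H(V) - H(U,V)
  = 1.2988 + 0.8113 - 1.2988
  = 0.8113 bits

Distribution 2 (P, Q):
Marginal P(P) (row sums):
  P(P=0) = 187/576 + 11/96 + 11/576 = 11/24
  P(P=1) = 221/576 + 13/96 + 13/576 = 13/24
Marginal P(Q) (column sums):
  P(Q=0) = 187/576 + 221/576 = 17/24
  P(Q=1) = 11/96 + 13/96 = 1/4
  P(Q=2) = 11/576 + 13/576 = 1/24

H(P) = -[(11/24)·log₂(11/24) + (13/24)·log₂(13/24)]
  = 0.5159 + 0.4791
  = 0.9950 bits
H(Q) = -[(17/24)·log₂(17/24) + (1/4)·log₂(1/4) + (1/24)·log₂(1/24)]
  = 0.3524 + 0.5000 + 0.1910
  = 1.0434 bits
H(P,Q) = -[(187/576)·log₂(187/576) + (11/96)·log₂(11/96) + (11/576)·log₂(11/576) + (221/576)·log₂(221/576) + (13/96)·log₂(13/96) + (13/576)·log₂(13/576)]
  = 0.5269 + 0.3581 + 0.1091 + 0.5303 + 0.3906 + 0.1234
  = 2.0384 bits

I(P;Q) = H(P) + H(Q) - H(P,Q)
  = 0.9950 + 1.0434 - 2.0384
  = 0.0000 bits

I(U;V) = 0.8113 bits > I(P;Q) = 0.0000 bits, so (U, V) has the higher mutual information (stronger dependence).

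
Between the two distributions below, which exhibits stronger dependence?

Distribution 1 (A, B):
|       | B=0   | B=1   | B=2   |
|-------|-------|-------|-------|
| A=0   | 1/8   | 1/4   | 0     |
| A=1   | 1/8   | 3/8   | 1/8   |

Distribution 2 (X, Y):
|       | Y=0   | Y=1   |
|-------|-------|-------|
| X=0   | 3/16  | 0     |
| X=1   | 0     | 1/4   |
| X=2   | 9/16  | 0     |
Distribution 1 (A, B):
Marginal P(A) (row sums):
  P(A=0) = 1/8 + 1/4 + 0 = 3/8
  P(A=1) = 1/8 + 3/8 + 1/8 = 5/8
Marginal P(B) (column sums):
  P(B=0) = 1/8 + 1/8 = 1/4
  P(B=1) = 1/4 + 3/8 = 5/8
  P(B=2) = 0 + 1/8 = 1/8

H(A) = -[(3/8)·log₂(3/8) + (5/8)·log₂(5/8)]
  = 0.5306 + 0.4238
  = 0.9544 bits
H(B) = -[(1/4)·log₂(1/4) + (5/8)·log₂(5/8) + (1/8)·log₂(1/8)]
  = 0.5000 + 0.4238 + 0.3750
  = 1.2988 bits
H(A,B) = -[(1/8)·log₂(1/8) + (1/4)·log₂(1/4) + (1/8)·log₂(1/8) + (3/8)·log₂(3/8) + (1/8)·log₂(1/8)]
  = 0.3750 + 0.5000 + 0.3750 + 0.5306 + 0.3750
  = 2.1556 bits

I(A;B) = H(A) + H(B) - H(A,B)
  = 0.9544 + 1.2988 - 2.1556
  = 0.0976 bits

Distribution 2 (X, Y):
Marginal P(X) (row sums):
  P(X=0) = 3/16 + 0 = 3/16
  P(X=1) = 0 + 1/4 = 1/4
  P(X=2) = 9/16 + 0 = 9/16
Marginal P(Y) (column sums):
  P(Y=0) = 3/16 + 0 + 9/16 = 3/4
  P(Y=1) = 0 + 1/4 + 0 = 1/4

H(X) = -[(3/16)·log₂(3/16) + (1/4)·log₂(1/4) + (9/16)·log₂(9/16)]
  = 0.4528 + 0.5000 + 0.4669
  = 1.4197 bits
H(Y) = -[(3/4)·log₂(3/4) + (1/4)·log₂(1/4)]
  = 0.3113 + 0.5000
  = 0.8113 bits
H(X,Y) = -[(3/16)·log₂(3/16) + (1/4)·log₂(1/4) + (9/16)·log₂(9/16)]
  = 0.4528 + 0.5000 + 0.4669
  = 1.4197 bits

I(X;Y) = H(X) + H(Y) - H(X,Y)
  = 1.4197 + 0.8113 - 1.4197
  = 0.8113 bits

I(X;Y) = 0.8113 bits > I(A;B) = 0.0976 bits, so (X, Y) has the higher mutual information (stronger dependence).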